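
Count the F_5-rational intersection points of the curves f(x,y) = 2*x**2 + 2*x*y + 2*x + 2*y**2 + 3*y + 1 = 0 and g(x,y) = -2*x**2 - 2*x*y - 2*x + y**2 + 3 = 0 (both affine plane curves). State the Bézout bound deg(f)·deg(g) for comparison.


Common zeros: {(3, 3)}; count = 1; Bézout bound = 4.

deg(f) = 2, deg(g) = 2, so Bézout bound = 4.
Scan x ∈ F_5. For each x, list the y ∈ F_5 with f(x, y) ≡ 0 and those with g(x, y) ≡ 0 (mod 5); the common zeros in that column are the intersection.
  x = 0: f ≡ 0 at y ∈ {2, 4}; g ≡ 0 at y ∈ ∅; common: ∅.
  x = 1: f ≡ 0 at y ∈ {0}; g ≡ 0 at y ∈ ∅; common: ∅.
  x = 2: f ≡ 0 at y ∈ {2}; g ≡ 0 at y ∈ ∅; common: ∅.
  x = 3: f ≡ 0 at y ∈ {0, 3}; g ≡ 0 at y ∈ {3}; common: {3}.
  x = 4: f ≡ 0 at y ∈ ∅; g ≡ 0 at y ∈ ∅; common: ∅.
Collecting: common zeros = {(3, 3)}, so the count is 1.
Comparison with the Bézout bound: 1 ≤ 4 = deg(f)·deg(g), as expected for curves with no common component (the affine F_5-count falls short of the bound because intersections may lie at infinity, over extension fields, or carry multiplicity).


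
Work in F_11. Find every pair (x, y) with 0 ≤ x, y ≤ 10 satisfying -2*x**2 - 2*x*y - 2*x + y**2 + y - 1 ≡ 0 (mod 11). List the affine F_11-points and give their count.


Affine F_11-points: {(0, 3), (0, 7), (3, 7), (3, 9), (4, 8), (4, 10), (7, 3), (7, 10), (9, 8), (9, 9)}; count = 10.

For each of the 121 pairs (x, y) ∈ F_11², evaluate f(x, y) mod 11. Record the zeros.
  x = 0: [0↦10, 1↦1, 2↦5, 3↦0, 4↦8, 5↦7, 6↦8, 7↦0, 8↦5, 9↦1, 10↦10]  zeros at y ∈ {3, 7}
  x = 1: [0↦6, 1↦6, 2↦8, 3↦1, 4↦7, 5↦4, 6↦3, 7↦4, 8↦7, 9↦1, 10↦8]  zeros at y ∈ ∅
  x = 2: [0↦9, 1↦7, 2↦7, 3↦9, 4↦2, 5↦8, 6↦5, 7↦4, 8↦5, 9↦8, 10↦2]  zeros at y ∈ ∅
  x = 3: [0↦8, 1↦4, 2↦2, 3↦2, 4↦4, 5↦8, 6↦3, 7↦0, 8↦10, 9↦0, 10↦3]  zeros at y ∈ {7, 9}
  x = 4: [0↦3, 1↦8, 2↦4, 3↦2, 4↦2, 5↦4, 6↦8, 7↦3, 8↦0, 9↦10, 10↦0]  zeros at y ∈ {8, 10}
  x = 5: [0↦5, 1↦8, 2↦2, 3↦9, 4↦7, 5↦7, 6↦9, 7↦2, 8↦8, 9↦5, 10↦4]  zeros at y ∈ ∅
  x = 6: [0↦3, 1↦4, 2↦7, 3↦1, 4↦8, 5↦6, 6↦6, 7↦8, 8↦1, 9↦7, 10↦4]  zeros at y ∈ ∅
  x = 7: [0↦8, 1↦7, 2↦8, 3↦0, 4↦5, 5↦1, 6↦10, 7↦10, 8↦1, 9↦5, 10↦0]  zeros at y ∈ {3, 10}
  x = 8: [0↦9, 1↦6, 2↦5, 3↦6, 4↦9, 5↦3, 6↦10, 7↦8, 8↦8, 9↦10, 10↦3]  zeros at y ∈ ∅
  x = 9: [0↦6, 1↦1, 2↦9, 3↦8, 4↦9, 5↦1, 6↦6, 7↦2, 8↦0, 9↦0, 10↦2]  zeros at y ∈ {8, 9}
  x = 10: [0↦10, 1↦3, 2↦9, 3↦6, 4↦5, 5↦6, 6↦9, 7↦3, 8↦10, 9↦8, 10↦8]  zeros at y ∈ ∅
Collecting zeros: affine points = {(0, 3), (0, 7), (3, 7), (3, 9), (4, 8), (4, 10), (7, 3), (7, 10), (9, 8), (9, 9)}.
Total count |C(F_11)_aff| = 10.


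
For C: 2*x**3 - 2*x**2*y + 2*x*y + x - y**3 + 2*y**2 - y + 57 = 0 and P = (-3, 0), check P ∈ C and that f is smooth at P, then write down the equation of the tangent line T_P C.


Tangent line at P: 55*x - 25*y + 165 = 0.

Step 1: f(-3, 0) = 0, so P lies on C.
Step 2: partial derivatives
  f_x(x, y) = 6*x**2 - 4*x*y + 2*y + 1, f_y(x, y) = -2*x**2 + 2*x - 3*y**2 + 4*y - 1.
  f_x(P) = 55, f_y(P) = -25 (gradient nonzero, so P is smooth).
Step 3: tangent line at P: 55·(x − -3) + -25·(y − 0) = 0.
Expanding: 55*x - 25*y + 165 = 0.


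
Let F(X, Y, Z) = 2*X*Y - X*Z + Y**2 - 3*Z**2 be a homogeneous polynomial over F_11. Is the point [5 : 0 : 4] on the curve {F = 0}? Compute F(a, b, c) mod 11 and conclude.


F(5,0,4) ≡ 9 (mod 11); P is NOT on the curve.

Evaluate F(5, 0, 4) term-by-term (mod 11).
  2*X*Y ↦ 2·5·0·1 = 0
  -X*Z ↦ -1·5·1·4 = -20
  Y**2 ↦ 1·1·0·1 = 0
  -3*Z**2 ↦ -3·1·1·16 = -48
Sum: F(5, 0, 4) = (0) + (-20) + (0) + (-48) = -68.
Reducing mod 11: -68 ≡ 9 (mod 11).
Since F(a, b, c) ≡ 9 ≠ 0 (mod 11), P does NOT lie on the curve.


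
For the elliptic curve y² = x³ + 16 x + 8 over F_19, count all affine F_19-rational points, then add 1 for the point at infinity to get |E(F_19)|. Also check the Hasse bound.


Affine points = {(1, 5), (1, 14), (3, 8), (3, 11), (5, 2), (5, 17), (6, 4), (6, 15), (7, 8), (7, 11), (9, 8), (9, 11), (10, 3), (10, 16), (12, 3), (12, 16), (13, 0), (16, 3), (16, 16), (17, 5), (17, 14)}; affine count = 21; |E(F_19)| = 22.

Discriminant check: Δ ∝ 4a³ + 27b² = 4·16³ + 27·8² = 4·4096 + 27·64 ≡ 5 (mod 19). Nonzero ⇒ E is nonsingular.
For each x ∈ F_19, compute rhs = x³ + 16·x + 8 mod 19, then count y ∈ F_19 with y² ≡ rhs.
  x = 0: rhs = 8, matching y values: none (0 points).
  x = 1: rhs = 6, matching y values: 5, 14 (2 points).
  x = 2: rhs = 10, matching y values: none (0 points).
  x = 3: rhs = 7, matching y values: 8, 11 (2 points).
  x = 4: rhs = 3, matching y values: none (0 points).
  x = 5: rhs = 4, matching y values: 2, 17 (2 points).
  x = 6: rhs = 16, matching y values: 4, 15 (2 points).
  x = 7: rhs = 7, matching y values: 8, 11 (2 points).
  x = 8: rhs = 2, matching y values: none (0 points).
  x = 9: rhs = 7, matching y values: 8, 11 (2 points).
  x = 10: rhs = 9, matching y values: 3, 16 (2 points).
  x = 11: rhs = 14, matching y values: none (0 points).
  x = 12: rhs = 9, matching y values: 3, 16 (2 points).
  x = 13: rhs = 0, matching y values: 0 (1 points).
  x = 14: rhs = 12, matching y values: none (0 points).
  x = 15: rhs = 13, matching y values: none (0 points).
  x = 16: rhs = 9, matching y values: 3, 16 (2 points).
  x = 17: rhs = 6, matching y values: 5, 14 (2 points).
  x = 18: rhs = 10, matching y values: none (0 points).
Total affine count: 21.
Full point count |E(F_19)| = 21 + 1 = 22.
Hasse bound: |22 − (19+1)| = |2| = 2 ≤ 2√19 ≈ 8.7178 ✓.


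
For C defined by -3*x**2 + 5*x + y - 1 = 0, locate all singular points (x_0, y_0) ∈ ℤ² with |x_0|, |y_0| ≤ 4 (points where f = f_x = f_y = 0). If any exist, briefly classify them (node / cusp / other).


No singular points in the scanned grid; C is smooth there.

Compute partial derivatives:
  f_x = 5 - 6*x.
  f_y = 1.
f_y = 1 is a nonzero constant, so f_y never vanishes: no point (x, y) can satisfy f = f_x = f_y = 0. In particular no (x, y) ∈ {−4, ..., 4}² is singular; the curve is smooth.


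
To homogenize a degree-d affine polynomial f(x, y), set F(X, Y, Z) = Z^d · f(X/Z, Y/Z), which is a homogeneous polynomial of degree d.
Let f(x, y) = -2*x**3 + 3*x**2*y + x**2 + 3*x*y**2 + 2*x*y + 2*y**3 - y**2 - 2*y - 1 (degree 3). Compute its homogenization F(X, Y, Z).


F(X, Y, Z) = -2*X**3 + 3*X**2*Y + X**2*Z + 3*X*Y**2 + 2*X*Y*Z + 2*Y**3 - Y**2*Z - 2*Y*Z**2 - Z**3

deg(f) = 3.
Substitute x = X/Z, y = Y/Z into f, then multiply by Z^3.
  monomial -2·x^3·y^0 ↦ -2·X^3·Y^0·Z^0.
  monomial 3·x^2·y^1 ↦ 3·X^2·Y^1·Z^0.
  monomial 1·x^2·y^0 ↦ 1·X^2·Y^0·Z^1.
  monomial 3·x^1·y^2 ↦ 3·X^1·Y^2·Z^0.
  monomial 2·x^1·y^1 ↦ 2·X^1·Y^1·Z^1.
  monomial 2·x^0·y^3 ↦ 2·X^0·Y^3·Z^0.
  monomial -1·x^0·y^2 ↦ -1·X^0·Y^2·Z^1.
  monomial -2·x^0·y^1 ↦ -2·X^0·Y^1·Z^2.
  monomial -1·x^0·y^0 ↦ -1·X^0·Y^0·Z^3.
Collecting: F(X, Y, Z) = -2*X**3 + 3*X**2*Y + X**2*Z + 3*X*Y**2 + 2*X*Y*Z + 2*Y**3 - Y**2*Z - 2*Y*Z**2 - Z**3.


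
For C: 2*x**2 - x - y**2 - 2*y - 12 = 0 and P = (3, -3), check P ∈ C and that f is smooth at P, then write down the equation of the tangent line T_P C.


Tangent line at P: 11*x + 4*y - 21 = 0.

Step 1: f(3, -3) = 0, so P lies on C.
Step 2: partial derivatives
  f_x(x, y) = 4*x - 1, f_y(x, y) = -2*y - 2.
  f_x(P) = 11, f_y(P) = 4 (gradient nonzero, so P is smooth).
Step 3: tangent line at P: 11·(x − 3) + 4·(y − -3) = 0.
Expanding: 11*x + 4*y - 21 = 0.


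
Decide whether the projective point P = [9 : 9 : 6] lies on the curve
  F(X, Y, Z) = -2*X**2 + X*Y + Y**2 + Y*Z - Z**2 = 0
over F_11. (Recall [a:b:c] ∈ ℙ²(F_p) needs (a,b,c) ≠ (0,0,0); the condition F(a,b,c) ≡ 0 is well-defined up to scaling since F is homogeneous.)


F(9,9,6) ≡ 7 (mod 11); P is NOT on the curve.

Evaluate F(9, 9, 6) term-by-term (mod 11).
  -2*X**2 ↦ -2·81·1·1 = -162
  X*Y ↦ 1·9·9·1 = 81
  Y**2 ↦ 1·1·81·1 = 81
  Y*Z ↦ 1·1·9·6 = 54
  -Z**2 ↦ -1·1·1·36 = -36
Sum: F(9, 9, 6) = (-162) + (81) + (81) + (54) + (-36) = 18.
Reducing mod 11: 18 ≡ 7 (mod 11).
Since F(a, b, c) ≡ 7 ≠ 0 (mod 11), P does NOT lie on the curve.


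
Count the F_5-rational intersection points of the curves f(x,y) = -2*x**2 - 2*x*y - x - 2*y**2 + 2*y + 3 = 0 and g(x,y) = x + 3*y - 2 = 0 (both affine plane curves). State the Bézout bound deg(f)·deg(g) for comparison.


Common zeros: ∅; count = 0; Bézout bound = 2.

deg(f) = 2, deg(g) = 1, so Bézout bound = 2.
Scan x ∈ F_5. For each x, list the y ∈ F_5 with f(x, y) ≡ 0 and those with g(x, y) ≡ 0 (mod 5); the common zeros in that column are the intersection.
  x = 0: f ≡ 0 at y ∈ ∅; g ≡ 0 at y ∈ {4}; common: ∅.
  x = 1: f ≡ 0 at y ∈ {0}; g ≡ 0 at y ∈ {2}; common: ∅.
  x = 2: f ≡ 0 at y ∈ ∅; g ≡ 0 at y ∈ {0}; common: ∅.
  x = 3: f ≡ 0 at y ∈ ∅; g ≡ 0 at y ∈ {3}; common: ∅.
  x = 4: f ≡ 0 at y ∈ ∅; g ≡ 0 at y ∈ {1}; common: ∅.
Collecting: common zeros = ∅, so the count is 0.
Comparison with the Bézout bound: 0 ≤ 2 = deg(f)·deg(g), as expected for curves with no common component (the affine F_5-count falls short of the bound because intersections may lie at infinity, over extension fields, or carry multiplicity).


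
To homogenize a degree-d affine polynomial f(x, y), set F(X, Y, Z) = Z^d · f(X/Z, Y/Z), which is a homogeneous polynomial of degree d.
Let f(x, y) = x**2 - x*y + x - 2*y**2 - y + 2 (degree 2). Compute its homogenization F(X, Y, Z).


F(X, Y, Z) = X**2 - X*Y + X*Z - 2*Y**2 - Y*Z + 2*Z**2

deg(f) = 2.
Substitute x = X/Z, y = Y/Z into f, then multiply by Z^2.
  monomial 1·x^2·y^0 ↦ 1·X^2·Y^0·Z^0.
  monomial -1·x^1·y^1 ↦ -1·X^1·Y^1·Z^0.
  monomial 1·x^1·y^0 ↦ 1·X^1·Y^0·Z^1.
  monomial -2·x^0·y^2 ↦ -2·X^0·Y^2·Z^0.
  monomial -1·x^0·y^1 ↦ -1·X^0·Y^1·Z^1.
  monomial 2·x^0·y^0 ↦ 2·X^0·Y^0·Z^2.
Collecting: F(X, Y, Z) = X**2 - X*Y + X*Z - 2*Y**2 - Y*Z + 2*Z**2.


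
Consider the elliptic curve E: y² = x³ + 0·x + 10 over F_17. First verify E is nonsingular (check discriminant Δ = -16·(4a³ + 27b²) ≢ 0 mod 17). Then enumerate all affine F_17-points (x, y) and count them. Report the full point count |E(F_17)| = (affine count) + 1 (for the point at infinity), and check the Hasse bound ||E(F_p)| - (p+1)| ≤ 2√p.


Affine points = {(2, 1), (2, 16), (5, 4), (5, 13), (7, 8), (7, 9), (9, 5), (9, 12), (11, 7), (11, 10), (12, 2), (12, 15), (14, 0), (15, 6), (15, 11), (16, 3), (16, 14)}; affine count = 17; |E(F_17)| = 18.

Discriminant check: Δ ∝ 4a³ + 27b² = 4·0³ + 27·10² = 4·0 + 27·100 ≡ 14 (mod 17). Nonzero ⇒ E is nonsingular.
For each x ∈ F_17, compute rhs = x³ + 0·x + 10 mod 17, then count y ∈ F_17 with y² ≡ rhs.
  x = 0: rhs = 10, matching y values: none (0 points).
  x = 1: rhs = 11, matching y values: none (0 points).
  x = 2: rhs = 1, matching y values: 1, 16 (2 points).
  x = 3: rhs = 3, matching y values: none (0 points).
  x = 4: rhs = 6, matching y values: none (0 points).
  x = 5: rhs = 16, matching y values: 4, 13 (2 points).
  x = 6: rhs = 5, matching y values: none (0 points).
  x = 7: rhs = 13, matching y values: 8, 9 (2 points).
  x = 8: rhs = 12, matching y values: none (0 points).
  x = 9: rhs = 8, matching y values: 5, 12 (2 points).
  x = 10: rhs = 7, matching y values: none (0 points).
  x = 11: rhs = 15, matching y values: 7, 10 (2 points).
  x = 12: rhs = 4, matching y values: 2, 15 (2 points).
  x = 13: rhs = 14, matching y values: none (0 points).
  x = 14: rhs = 0, matching y values: 0 (1 points).
  x = 15: rhs = 2, matching y values: 6, 11 (2 points).
  x = 16: rhs = 9, matching y values: 3, 14 (2 points).
Total affine count: 17.
Full point count |E(F_17)| = 17 + 1 = 18.
Hasse bound: |18 − (17+1)| = |0| = 0 ≤ 2√17 ≈ 8.2462 ✓.


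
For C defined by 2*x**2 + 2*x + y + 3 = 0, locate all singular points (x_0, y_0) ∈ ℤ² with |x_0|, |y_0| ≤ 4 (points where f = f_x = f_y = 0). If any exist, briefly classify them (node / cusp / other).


No singular points in the scanned grid; C is smooth there.

Compute partial derivatives:
  f_x = 4*x + 2.
  f_y = 1.
f_y = 1 is a nonzero constant, so f_y never vanishes: no point (x, y) can satisfy f = f_x = f_y = 0. In particular no (x, y) ∈ {−4, ..., 4}² is singular; the curve is smooth.


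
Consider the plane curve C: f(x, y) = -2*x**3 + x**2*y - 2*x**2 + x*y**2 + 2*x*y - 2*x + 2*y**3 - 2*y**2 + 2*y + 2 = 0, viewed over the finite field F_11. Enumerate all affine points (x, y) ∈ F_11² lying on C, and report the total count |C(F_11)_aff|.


Affine F_11-points: {(0, 3), (0, 6), (2, 8), (3, 2), (4, 5), (5, 0), (6, 8), (7, 10), (8, 0), (9, 9), (10, 4), (10, 7)}; count = 12.

For each of the 121 pairs (x, y) ∈ F_11², evaluate f(x, y) mod 11. Record the zeros.
  x = 0: [0↦2, 1↦4, 2↦3, 3↦0, 4↦7, 5↦3, 6↦0, 7↦10, 8↦1, 9↦7, 10↦7]  zeros at y ∈ {3, 6}
  x = 1: [0↦7, 1↦2, 2↦7, 3↦1, 4↦7, 5↦4, 6↦4, 7↦8, 8↦6, 9↦10, 10↦10]  zeros at y ∈ ∅
  x = 2: [0↦7, 1↦8, 2↦10, 3↦3, 4↦10, 5↦10, 6↦4, 7↦4, 8↦0, 9↦4, 10↦6]  zeros at y ∈ {8}
  x = 3: [0↦1, 1↦10, 2↦0, 3↦5, 4↦4, 5↦9, 6↦10, 7↦8, 8↦4, 9↦10, 10↦5]  zeros at y ∈ {2}
  x = 4: [0↦10, 1↦7, 2↦9, 3↦6, 4↦10, 5↦0, 6↦10, 7↦8, 8↦6, 9↦5, 10↦6]  zeros at y ∈ {5}
  x = 5: [0↦0, 1↦9, 2↦3, 3↦5, 4↦5, 5↦4, 6↦3, 7↦3, 8↦5, 9↦10, 10↦8]  zeros at y ∈ {0}
  x = 6: [0↦3, 1↦4, 2↦3, 3↦1, 4↦10, 5↦9, 6↦10, 7↦3, 8↦0, 9↦2, 10↦10]  zeros at y ∈ {8}
  x = 7: [0↦7, 1↦2, 2↦8, 3↦4, 4↦2, 5↦3, 6↦8, 7↦7, 8↦1, 9↦2, 10↦0]  zeros at y ∈ {10}
  x = 8: [0↦0, 1↦2, 2↦6, 3↦2, 4↦2, 5↦7, 6↦7, 7↦3, 8↦7, 9↦9, 10↦10]  zeros at y ∈ {0}
  x = 9: [0↦3, 1↦3, 2↦7, 3↦5, 4↦9, 5↦9, 6↦6, 7↦1, 8↦6, 9↦0, 10↦6]  zeros at y ∈ {9}
  x = 10: [0↦4, 1↦4, 2↦10, 3↦1, 4↦0, 5↦8, 6↦4, 7↦0, 8↦8, 9↦7, 10↦9]  zeros at y ∈ {4, 7}
Collecting zeros: affine points = {(0, 3), (0, 6), (2, 8), (3, 2), (4, 5), (5, 0), (6, 8), (7, 10), (8, 0), (9, 9), (10, 4), (10, 7)}.
Total count |C(F_11)_aff| = 12.


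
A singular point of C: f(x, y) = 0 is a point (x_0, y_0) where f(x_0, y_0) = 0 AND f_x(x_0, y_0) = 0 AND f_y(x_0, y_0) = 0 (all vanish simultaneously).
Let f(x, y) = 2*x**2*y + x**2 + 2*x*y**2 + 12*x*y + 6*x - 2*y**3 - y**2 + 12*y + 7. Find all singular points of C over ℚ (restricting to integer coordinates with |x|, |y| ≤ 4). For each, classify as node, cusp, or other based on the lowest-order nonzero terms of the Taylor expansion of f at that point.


Singular points: {(-2, -1)}; classification: node.

Compute partial derivatives:
  f_x = 4*x*y + 2*x + 2*y**2 + 12*y + 6.
  f_y = 2*x**2 + 4*x*y + 12*x - 6*y**2 - 2*y + 12.
Scan x_0 ∈ {−4, ..., 4}. For each x_0, f_y(x_0, y) is a polynomial in y; find its integer roots y ∈ {−4, ..., 4}, then test f_x and f at those candidates.
  x = -4: f_y(-4, y) = -6*y**2 - 18*y - 4; no integer root y with |y| ≤ 4.
  x = -3: f_y(-3, y) = -6*y**2 - 14*y - 6; no integer root y with |y| ≤ 4.
  x = -2: f_y(-2, y) = -6*y**2 - 10*y - 4; vanishes at y ∈ {-1}. (-2, -1): f_x = 0, f = 0 — SINGULAR.
  x = -1: f_y(-1, y) = -6*y**2 - 6*y + 2; no integer root y with |y| ≤ 4.
  x = 0: f_y(0, y) = -6*y**2 - 2*y + 12; no integer root y with |y| ≤ 4.
  x = 1: f_y(1, y) = -6*y**2 + 2*y + 26; no integer root y with |y| ≤ 4.
  x = 2: f_y(2, y) = -6*y**2 + 6*y + 44; no integer root y with |y| ≤ 4.
  x = 3: f_y(3, y) = -6*y**2 + 10*y + 66; no integer root y with |y| ≤ 4.
  x = 4: f_y(4, y) = -6*y**2 + 14*y + 92; no integer root y with |y| ≤ 4.
Only singular point on the grid: (-2, -1).
Classify: substitute x = -2 + u, y = -1 + v and expand: f = 2*u**2*v - u**2 + 2*u*v**2 - 2*v**3 + v**2.
No constant or linear terms (consistent with a singular point). Quadratic part: -u**2 + v**2. Cubic part: 2*u**2*v + 2*u*v**2 - 2*v**3.
The quadratic part v**2 - u**2 = (v − u)(v + u) splits into two distinct linear factors, so there are two distinct tangent lines y − -1 = ±(x − -2) — this is a node (ordinary double point).
Classification: node.


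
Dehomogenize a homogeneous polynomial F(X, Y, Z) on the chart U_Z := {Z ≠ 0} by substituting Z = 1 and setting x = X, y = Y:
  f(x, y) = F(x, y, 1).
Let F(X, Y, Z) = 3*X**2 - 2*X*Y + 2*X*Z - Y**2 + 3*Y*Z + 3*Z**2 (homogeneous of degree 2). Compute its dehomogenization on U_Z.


f(x, y) = 3*x**2 - 2*x*y + 2*x - y**2 + 3*y + 3

On U_Z we set Z = 1. Each monomial c·X^i·Y^j·Z^k in F becomes c·x^i·y^j·1^k = c·x^i·y^j.
Substituting Z = 1: F(X, Y, 1) = 3*x**2 - 2*x*y + 2*x - y**2 + 3*y + 3.
Note: deg(f) ≤ deg(F) = 2; strict inequality happens when F is divisible by Z (lost terms).


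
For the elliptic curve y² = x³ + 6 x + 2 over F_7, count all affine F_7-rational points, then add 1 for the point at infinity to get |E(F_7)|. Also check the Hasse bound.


Affine points = {(0, 3), (0, 4), (1, 3), (1, 4), (2, 1), (2, 6), (6, 3), (6, 4)}; affine count = 8; |E(F_7)| = 9.

Discriminant check: Δ ∝ 4a³ + 27b² = 4·6³ + 27·2² = 4·216 + 27·4 ≡ 6 (mod 7). Nonzero ⇒ E is nonsingular.
For each x ∈ F_7, compute rhs = x³ + 6·x + 2 mod 7, then count y ∈ F_7 with y² ≡ rhs.
  x = 0: rhs = 2, matching y values: 3, 4 (2 points).
  x = 1: rhs = 2, matching y values: 3, 4 (2 points).
  x = 2: rhs = 1, matching y values: 1, 6 (2 points).
  x = 3: rhs = 5, matching y values: none (0 points).
  x = 4: rhs = 6, matching y values: none (0 points).
  x = 5: rhs = 3, matching y values: none (0 points).
  x = 6: rhs = 2, matching y values: 3, 4 (2 points).
Total affine count: 8.
Full point count |E(F_7)| = 8 + 1 = 9.
Hasse bound: |9 − (7+1)| = |1| = 1 ≤ 2√7 ≈ 5.2915 ✓.


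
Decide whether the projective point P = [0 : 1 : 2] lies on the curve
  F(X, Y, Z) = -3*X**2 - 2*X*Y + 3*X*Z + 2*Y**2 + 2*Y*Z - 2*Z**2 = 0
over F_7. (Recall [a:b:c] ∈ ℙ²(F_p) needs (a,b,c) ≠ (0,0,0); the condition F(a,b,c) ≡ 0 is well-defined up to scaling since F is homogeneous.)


F(0,1,2) ≡ 5 (mod 7); P is NOT on the curve.

Evaluate F(0, 1, 2) term-by-term (mod 7).
  -3*X**2 ↦ -3·0·1·1 = 0
  -2*X*Y ↦ -2·0·1·1 = 0
  3*X*Z ↦ 3·0·1·2 = 0
  2*Y**2 ↦ 2·1·1·1 = 2
  2*Y*Z ↦ 2·1·1·2 = 4
  -2*Z**2 ↦ -2·1·1·4 = -8
Sum: F(0, 1, 2) = (0) + (0) + (0) + (2) + (4) + (-8) = -2.
Reducing mod 7: -2 ≡ 5 (mod 7).
Since F(a, b, c) ≡ 5 ≠ 0 (mod 7), P does NOT lie on the curve.


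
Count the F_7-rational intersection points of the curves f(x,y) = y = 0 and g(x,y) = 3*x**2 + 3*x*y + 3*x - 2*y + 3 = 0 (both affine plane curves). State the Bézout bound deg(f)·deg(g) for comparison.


Common zeros: {(2, 0), (4, 0)}; count = 2; Bézout bound = 2.

deg(f) = 1, deg(g) = 2, so Bézout bound = 2.
Scan x ∈ F_7. For each x, list the y ∈ F_7 with f(x, y) ≡ 0 and those with g(x, y) ≡ 0 (mod 7); the common zeros in that column are the intersection.
  x = 0: f ≡ 0 at y ∈ {0}; g ≡ 0 at y ∈ {5}; common: ∅.
  x = 1: f ≡ 0 at y ∈ {0}; g ≡ 0 at y ∈ {5}; common: ∅.
  x = 2: f ≡ 0 at y ∈ {0}; g ≡ 0 at y ∈ {0}; common: {0}.
  x = 3: f ≡ 0 at y ∈ {0}; g ≡ 0 at y ∈ ∅; common: ∅.
  x = 4: f ≡ 0 at y ∈ {0}; g ≡ 0 at y ∈ {0}; common: {0}.
  x = 5: f ≡ 0 at y ∈ {0}; g ≡ 0 at y ∈ {2}; common: ∅.
  x = 6: f ≡ 0 at y ∈ {0}; g ≡ 0 at y ∈ {2}; common: ∅.
Collecting: common zeros = {(2, 0), (4, 0)}, so the count is 2.
Comparison with the Bézout bound: 2 ≤ 2 = deg(f)·deg(g), as expected for curves with no common component (the bound is attained).


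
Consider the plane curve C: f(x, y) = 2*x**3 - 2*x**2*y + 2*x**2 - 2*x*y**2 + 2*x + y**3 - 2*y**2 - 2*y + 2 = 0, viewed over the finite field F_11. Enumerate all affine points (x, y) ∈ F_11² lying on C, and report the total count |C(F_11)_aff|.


Affine F_11-points: {(2, 10), (5, 7), (6, 5), (7, 7), (8, 1), (9, 8), (10, 0), (10, 2), (10, 9)}; count = 9.

For each of the 121 pairs (x, y) ∈ F_11², evaluate f(x, y) mod 11. Record the zeros.
  x = 0: [0↦2, 1↦10, 2↦9, 3↦5, 4↦4, 5↦1, 6↦2, 7↦2, 8↦7, 9↦1, 10↦1]  zeros at y ∈ ∅
  x = 1: [0↦8, 1↦1, 2↦3, 3↦9, 4↦3, 5↦2, 6↦1, 7↦6, 8↦1, 9↦3, 10↦7]  zeros at y ∈ ∅
  x = 2: [0↦8, 1↦4, 2↦5, 3↦6, 4↦2, 5↦10, 6↦3, 7↦9, 8↦1, 9↦7, 10↦0]  zeros at y ∈ {10}
  x = 3: [0↦3, 1↦9, 2↦5, 3↦8, 4↦2, 5↦4, 6↦9, 7↦1, 8↦8, 9↦3, 10↦3]  zeros at y ∈ ∅
  x = 4: [0↦5, 1↦6, 2↦4, 3↦5, 4↦4, 5↦7, 6↦9, 7↦5, 8↦1, 9↦3, 10↦6]  zeros at y ∈ ∅
  x = 5: [0↦4, 1↦7, 2↦3, 3↦9, 4↦9, 5↦9, 6↦4, 7↦0, 8↦3, 9↦8, 10↦10]  zeros at y ∈ {7}
  x = 6: [0↦1, 1↦2, 2↦3, 3↦10, 4↦7, 5↦0, 6↦6, 7↦9, 8↦4, 9↦8, 10↦5]  zeros at y ∈ {5}
  x = 7: [0↦8, 1↦3, 2↦5, 3↦9, 4↦10, 5↦3, 6↦5, 7↦0, 8↦5, 9↦4, 10↦3]  zeros at y ∈ {7}
  x = 8: [0↦4, 1↦0, 2↦10, 3↦7, 4↦8, 5↦8, 6↦2, 7↦7, 8↦7, 9↦8, 10↦5]  zeros at y ∈ {1}
  x = 9: [0↦1, 1↦5, 2↦8, 3↦5, 4↦2, 5↦5, 6↦9, 7↦9, 8↦0, 9↦10, 10↦1]  zeros at y ∈ {8}
  x = 10: [0↦0, 1↦8, 2↦0, 3↦4, 4↦4, 5↦6, 6↦5, 7↦7, 8↦7, 9↦0, 10↦3]  zeros at y ∈ {0, 2, 9}
Collecting zeros: affine points = {(2, 10), (5, 7), (6, 5), (7, 7), (8, 1), (9, 8), (10, 0), (10, 2), (10, 9)}.
Total count |C(F_11)_aff| = 9.


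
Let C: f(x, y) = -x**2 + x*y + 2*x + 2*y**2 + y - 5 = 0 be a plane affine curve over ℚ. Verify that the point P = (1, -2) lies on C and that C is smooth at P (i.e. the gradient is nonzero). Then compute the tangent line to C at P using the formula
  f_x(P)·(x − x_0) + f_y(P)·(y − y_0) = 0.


Tangent line at P: -2*x - 6*y - 10 = 0.

Step 1: f(1, -2) = 0, so P lies on C.
Step 2: partial derivatives
  f_x(x, y) = -2*x + y + 2, f_y(x, y) = x + 4*y + 1.
  f_x(P) = -2, f_y(P) = -6 (gradient nonzero, so P is smooth).
Step 3: tangent line at P: -2·(x − 1) + -6·(y − -2) = 0.
Expanding: -2*x - 6*y - 10 = 0.


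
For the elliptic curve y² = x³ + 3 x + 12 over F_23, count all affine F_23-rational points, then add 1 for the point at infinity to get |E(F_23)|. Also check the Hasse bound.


Affine points = {(0, 9), (0, 14), (1, 4), (1, 19), (2, 7), (2, 16), (3, 5), (3, 18), (6, 4), (6, 19), (7, 10), (7, 13), (9, 3), (9, 20), (16, 4), (16, 19), (17, 10), (17, 13), (22, 10), (22, 13)}; affine count = 20; |E(F_23)| = 21.

Discriminant check: Δ ∝ 4a³ + 27b² = 4·3³ + 27·12² = 4·27 + 27·144 ≡ 17 (mod 23). Nonzero ⇒ E is nonsingular.
For each x ∈ F_23, compute rhs = x³ + 3·x + 12 mod 23, then count y ∈ F_23 with y² ≡ rhs.
  x = 0: rhs = 12, matching y values: 9, 14 (2 points).
  x = 1: rhs = 16, matching y values: 4, 19 (2 points).
  x = 2: rhs = 3, matching y values: 7, 16 (2 points).
  x = 3: rhs = 2, matching y values: 5, 18 (2 points).
  x = 4: rhs = 19, matching y values: none (0 points).
  x = 5: rhs = 14, matching y values: none (0 points).
  x = 6: rhs = 16, matching y values: 4, 19 (2 points).
  x = 7: rhs = 8, matching y values: 10, 13 (2 points).
  x = 8: rhs = 19, matching y values: none (0 points).
  x = 9: rhs = 9, matching y values: 3, 20 (2 points).
  x = 10: rhs = 7, matching y values: none (0 points).
  x = 11: rhs = 19, matching y values: none (0 points).
  x = 12: rhs = 5, matching y values: none (0 points).
  x = 13: rhs = 17, matching y values: none (0 points).
  x = 14: rhs = 15, matching y values: none (0 points).
  x = 15: rhs = 5, matching y values: none (0 points).
  x = 16: rhs = 16, matching y values: 4, 19 (2 points).
  x = 17: rhs = 8, matching y values: 10, 13 (2 points).
  x = 18: rhs = 10, matching y values: none (0 points).
  x = 19: rhs = 5, matching y values: none (0 points).
  x = 20: rhs = 22, matching y values: none (0 points).
  x = 21: rhs = 21, matching y values: none (0 points).
  x = 22: rhs = 8, matching y values: 10, 13 (2 points).
Total affine count: 20.
Full point count |E(F_23)| = 20 + 1 = 21.
Hasse bound: |21 − (23+1)| = |-3| = 3 ≤ 2√23 ≈ 9.5917 ✓.


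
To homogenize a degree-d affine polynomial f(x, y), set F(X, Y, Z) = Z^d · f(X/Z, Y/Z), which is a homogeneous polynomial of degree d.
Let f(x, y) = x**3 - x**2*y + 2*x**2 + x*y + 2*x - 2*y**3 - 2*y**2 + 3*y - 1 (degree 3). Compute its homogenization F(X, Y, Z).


F(X, Y, Z) = X**3 - X**2*Y + 2*X**2*Z + X*Y*Z + 2*X*Z**2 - 2*Y**3 - 2*Y**2*Z + 3*Y*Z**2 - Z**3

deg(f) = 3.
Substitute x = X/Z, y = Y/Z into f, then multiply by Z^3.
  monomial 1·x^3·y^0 ↦ 1·X^3·Y^0·Z^0.
  monomial -1·x^2·y^1 ↦ -1·X^2·Y^1·Z^0.
  monomial 2·x^2·y^0 ↦ 2·X^2·Y^0·Z^1.
  monomial 1·x^1·y^1 ↦ 1·X^1·Y^1·Z^1.
  monomial 2·x^1·y^0 ↦ 2·X^1·Y^0·Z^2.
  monomial -2·x^0·y^3 ↦ -2·X^0·Y^3·Z^0.
  monomial -2·x^0·y^2 ↦ -2·X^0·Y^2·Z^1.
  monomial 3·x^0·y^1 ↦ 3·X^0·Y^1·Z^2.
  monomial -1·x^0·y^0 ↦ -1·X^0·Y^0·Z^3.
Collecting: F(X, Y, Z) = X**3 - X**2*Y + 2*X**2*Z + X*Y*Z + 2*X*Z**2 - 2*Y**3 - 2*Y**2*Z + 3*Y*Z**2 - Z**3.


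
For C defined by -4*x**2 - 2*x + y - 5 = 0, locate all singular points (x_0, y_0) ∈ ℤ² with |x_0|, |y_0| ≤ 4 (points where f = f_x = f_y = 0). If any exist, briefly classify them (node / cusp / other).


No singular points in the scanned grid; C is smooth there.

Compute partial derivatives:
  f_x = -8*x - 2.
  f_y = 1.
f_y = 1 is a nonzero constant, so f_y never vanishes: no point (x, y) can satisfy f = f_x = f_y = 0. In particular no (x, y) ∈ {−4, ..., 4}² is singular; the curve is smooth.


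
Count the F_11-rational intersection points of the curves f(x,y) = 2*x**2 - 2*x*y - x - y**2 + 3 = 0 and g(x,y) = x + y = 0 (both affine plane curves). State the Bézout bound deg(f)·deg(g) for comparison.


Common zeros: {(7, 4), (8, 3)}; count = 2; Bézout bound = 2.

deg(f) = 2, deg(g) = 1, so Bézout bound = 2.
Scan x ∈ F_11. For each x, list the y ∈ F_11 with f(x, y) ≡ 0 and those with g(x, y) ≡ 0 (mod 11); the common zeros in that column are the intersection.
  x = 0: f ≡ 0 at y ∈ {5, 6}; g ≡ 0 at y ∈ {0}; common: ∅.
  x = 1: f ≡ 0 at y ∈ {3, 6}; g ≡ 0 at y ∈ {10}; common: ∅.
  x = 2: f ≡ 0 at y ∈ ∅; g ≡ 0 at y ∈ {9}; common: ∅.
  x = 3: f ≡ 0 at y ∈ {1, 4}; g ≡ 0 at y ∈ {8}; common: ∅.
  x = 4: f ≡ 0 at y ∈ {1, 2}; g ≡ 0 at y ∈ {7}; common: ∅.
  x = 5: f ≡ 0 at y ∈ ∅; g ≡ 0 at y ∈ {6}; common: ∅.
  x = 6: f ≡ 0 at y ∈ ∅; g ≡ 0 at y ∈ {5}; common: ∅.
  x = 7: f ≡ 0 at y ∈ {4}; g ≡ 0 at y ∈ {4}; common: {4}.
  x = 8: f ≡ 0 at y ∈ {3}; g ≡ 0 at y ∈ {3}; common: {3}.
  x = 9: f ≡ 0 at y ∈ ∅; g ≡ 0 at y ∈ {2}; common: ∅.
  x = 10: f ≡ 0 at y ∈ ∅; g ≡ 0 at y ∈ {1}; common: ∅.
Collecting: common zeros = {(7, 4), (8, 3)}, so the count is 2.
Comparison with the Bézout bound: 2 ≤ 2 = deg(f)·deg(g), as expected for curves with no common component (the bound is attained).


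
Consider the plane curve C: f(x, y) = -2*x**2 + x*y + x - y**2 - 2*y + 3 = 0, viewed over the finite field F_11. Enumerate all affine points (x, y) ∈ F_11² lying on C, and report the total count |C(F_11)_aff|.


Affine F_11-points: {(0, 1), (0, 8), (1, 1), (1, 9), (4, 4), (4, 9), (7, 0), (7, 5), (10, 0), (10, 8)}; count = 10.

For each of the 121 pairs (x, y) ∈ F_11², evaluate f(x, y) mod 11. Record the zeros.
  x = 0: [0↦3, 1↦0, 2↦6, 3↦10, 4↦1, 5↦1, 6↦10, 7↦6, 8↦0, 9↦3, 10↦4]  zeros at y ∈ {1, 8}
  x = 1: [0↦2, 1↦0, 2↦7, 3↦1, 4↦4, 5↦5, 6↦4, 7↦1, 8↦7, 9↦0, 10↦2]  zeros at y ∈ {1, 9}
  x = 2: [0↦8, 1↦7, 2↦4, 3↦10, 4↦3, 5↦5, 6↦5, 7↦3, 8↦10, 9↦4, 10↦7]  zeros at y ∈ ∅
  x = 3: [0↦10, 1↦10, 2↦8, 3↦4, 4↦9, 5↦1, 6↦2, 7↦1, 8↦9, 9↦4, 10↦8]  zeros at y ∈ ∅
  x = 4: [0↦8, 1↦9, 2↦8, 3↦5, 4↦0, 5↦4, 6↦6, 7↦6, 8↦4, 9↦0, 10↦5]  zeros at y ∈ {4, 9}
  x = 5: [0↦2, 1↦4, 2↦4, 3↦2, 4↦9, 5↦3, 6↦6, 7↦7, 8↦6, 9↦3, 10↦9]  zeros at y ∈ ∅
  x = 6: [0↦3, 1↦6, 2↦7, 3↦6, 4↦3, 5↦9, 6↦2, 7↦4, 8↦4, 9↦2, 10↦9]  zeros at y ∈ ∅
  x = 7: [0↦0, 1↦4, 2↦6, 3↦6, 4↦4, 5↦0, 6↦5, 7↦8, 8↦9, 9↦8, 10↦5]  zeros at y ∈ {0, 5}
  x = 8: [0↦4, 1↦9, 2↦1, 3↦2, 4↦1, 5↦9, 6↦4, 7↦8, 8↦10, 9↦10, 10↦8]  zeros at y ∈ ∅
  x = 9: [0↦4, 1↦10, 2↦3, 3↦5, 4↦5, 5↦3, 6↦10, 7↦4, 8↦7, 9↦8, 10↦7]  zeros at y ∈ ∅
  x = 10: [0↦0, 1↦7, 2↦1, 3↦4, 4↦5, 5↦4, 6↦1, 7↦7, 8↦0, 9↦2, 10↦2]  zeros at y ∈ {0, 8}
Collecting zeros: affine points = {(0, 1), (0, 8), (1, 1), (1, 9), (4, 4), (4, 9), (7, 0), (7, 5), (10, 0), (10, 8)}.
Total count |C(F_11)_aff| = 10.


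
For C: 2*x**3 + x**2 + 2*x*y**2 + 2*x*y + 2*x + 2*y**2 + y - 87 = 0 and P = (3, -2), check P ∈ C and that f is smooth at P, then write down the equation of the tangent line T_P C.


Tangent line at P: 66*x - 25*y - 248 = 0.

Step 1: f(3, -2) = 0, so P lies on C.
Step 2: partial derivatives
  f_x(x, y) = 6*x**2 + 2*x + 2*y**2 + 2*y + 2, f_y(x, y) = 4*x*y + 2*x + 4*y + 1.
  f_x(P) = 66, f_y(P) = -25 (gradient nonzero, so P is smooth).
Step 3: tangent line at P: 66·(x − 3) + -25·(y − -2) = 0.
Expanding: 66*x - 25*y - 248 = 0.


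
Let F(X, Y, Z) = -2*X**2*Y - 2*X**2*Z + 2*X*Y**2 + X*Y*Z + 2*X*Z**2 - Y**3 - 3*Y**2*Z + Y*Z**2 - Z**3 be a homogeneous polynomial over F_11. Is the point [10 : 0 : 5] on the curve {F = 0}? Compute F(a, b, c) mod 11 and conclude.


F(10,0,5) ≡ 2 (mod 11); P is NOT on the curve.

Evaluate F(10, 0, 5) term-by-term (mod 11).
  -2*X**2*Y ↦ -2·100·0·1 = 0
  -2*X**2*Z ↦ -2·100·1·5 = -1000
  2*X*Y**2 ↦ 2·10·0·1 = 0
  X*Y*Z ↦ 1·10·0·5 = 0
  2*X*Z**2 ↦ 2·10·1·25 = 500
  -Y**3 ↦ -1·1·0·1 = 0
  -3*Y**2*Z ↦ -3·1·0·5 = 0
  Y*Z**2 ↦ 1·1·0·25 = 0
  -Z**3 ↦ -1·1·1·125 = -125
Sum: F(10, 0, 5) = (0) + (-1000) + (0) + (0) + (500) + (0) + (0) + (0) + (-125) = -625.
Reducing mod 11: -625 ≡ 2 (mod 11).
Since F(a, b, c) ≡ 2 ≠ 0 (mod 11), P does NOT lie on the curve.


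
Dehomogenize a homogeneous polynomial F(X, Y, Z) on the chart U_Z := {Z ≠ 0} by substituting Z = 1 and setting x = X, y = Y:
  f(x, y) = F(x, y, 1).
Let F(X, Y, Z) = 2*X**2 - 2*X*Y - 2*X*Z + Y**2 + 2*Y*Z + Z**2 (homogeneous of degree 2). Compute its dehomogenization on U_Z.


f(x, y) = 2*x**2 - 2*x*y - 2*x + y**2 + 2*y + 1

On U_Z we set Z = 1. Each monomial c·X^i·Y^j·Z^k in F becomes c·x^i·y^j·1^k = c·x^i·y^j.
Substituting Z = 1: F(X, Y, 1) = 2*x**2 - 2*x*y - 2*x + y**2 + 2*y + 1.
Note: deg(f) ≤ deg(F) = 2; strict inequality happens when F is divisible by Z (lost terms).


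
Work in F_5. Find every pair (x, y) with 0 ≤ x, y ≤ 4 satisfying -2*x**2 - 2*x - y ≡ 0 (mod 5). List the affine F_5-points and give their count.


Affine F_5-points: {(0, 0), (1, 1), (2, 3), (3, 1), (4, 0)}; count = 5.

For each of the 25 pairs (x, y) ∈ F_5², evaluate f(x, y) mod 5. Record the zeros.
  x = 0: [0↦0, 1↦4, 2↦3, 3↦2, 4↦1]  zeros at y ∈ {0}
  x = 1: [0↦1, 1↦0, 2↦4, 3↦3, 4↦2]  zeros at y ∈ {1}
  x = 2: [0↦3, 1↦2, 2↦1, 3↦0, 4↦4]  zeros at y ∈ {3}
  x = 3: [0↦1, 1↦0, 2↦4, 3↦3, 4↦2]  zeros at y ∈ {1}
  x = 4: [0↦0, 1↦4, 2↦3, 3↦2, 4↦1]  zeros at y ∈ {0}
Collecting zeros: affine points = {(0, 0), (1, 1), (2, 3), (3, 1), (4, 0)}.
Total count |C(F_5)_aff| = 5.


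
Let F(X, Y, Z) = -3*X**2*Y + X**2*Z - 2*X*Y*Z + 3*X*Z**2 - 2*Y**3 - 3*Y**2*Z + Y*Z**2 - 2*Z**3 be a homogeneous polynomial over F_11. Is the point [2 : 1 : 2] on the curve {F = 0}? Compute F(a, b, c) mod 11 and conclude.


F(2,1,2) ≡ 3 (mod 11); P is NOT on the curve.

Evaluate F(2, 1, 2) term-by-term (mod 11).
  -3*X**2*Y ↦ -3·4·1·1 = -12
  X**2*Z ↦ 1·4·1·2 = 8
  -2*X*Y*Z ↦ -2·2·1·2 = -8
  3*X*Z**2 ↦ 3·2·1·4 = 24
  -2*Y**3 ↦ -2·1·1·1 = -2
  -3*Y**2*Z ↦ -3·1·1·2 = -6
  Y*Z**2 ↦ 1·1·1·4 = 4
  -2*Z**3 ↦ -2·1·1·8 = -16
Sum: F(2, 1, 2) = (-12) + (8) + (-8) + (24) + (-2) + (-6) + (4) + (-16) = -8.
Reducing mod 11: -8 ≡ 3 (mod 11).
Since F(a, b, c) ≡ 3 ≠ 0 (mod 11), P does NOT lie on the curve.


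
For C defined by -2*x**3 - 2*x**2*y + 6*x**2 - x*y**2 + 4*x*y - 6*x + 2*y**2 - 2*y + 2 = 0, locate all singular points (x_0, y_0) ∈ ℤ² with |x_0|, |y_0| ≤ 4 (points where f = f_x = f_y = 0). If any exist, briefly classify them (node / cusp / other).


Singular points: {(1, 0)}; classification: cusp.

Compute partial derivatives:
  f_x = -6*x**2 - 4*x*y + 12*x - y**2 + 4*y - 6.
  f_y = -2*x**2 - 2*x*y + 4*x + 4*y - 2.
Scan x_0 ∈ {−4, ..., 4}. For each x_0, f_y(x_0, y) is a polynomial in y; find its integer roots y ∈ {−4, ..., 4}, then test f_x and f at those candidates.
  x = -4: f_y(-4, y) = 12*y - 50; no integer root y with |y| ≤ 4.
  x = -3: f_y(-3, y) = 10*y - 32; no integer root y with |y| ≤ 4.
  x = -2: f_y(-2, y) = 8*y - 18; no integer root y with |y| ≤ 4.
  x = -1: f_y(-1, y) = 6*y - 8; no integer root y with |y| ≤ 4.
  x = 0: f_y(0, y) = 4*y - 2; no integer root y with |y| ≤ 4.
  x = 1: f_y(1, y) = 2*y; vanishes at y ∈ {0}. (1, 0): f_x = 0, f = 0 — SINGULAR.
  x = 2: f_y(2, y) = -2; no integer root y with |y| ≤ 4.
  x = 3: f_y(3, y) = -2*y - 8; vanishes at y ∈ {-4}. (3, -4): f_x = -8 ≠ 0.
  x = 4: f_y(4, y) = -4*y - 18; no integer root y with |y| ≤ 4.
Only singular point on the grid: (1, 0).
Classify: substitute x = 1 + u, y = 0 + v and expand: f = -2*u**3 - 2*u**2*v - u*v**2 + v**2.
No constant or linear terms (consistent with a singular point). Quadratic part: v**2. Cubic part: -2*u**3 - 2*u**2*v - u*v**2.
The quadratic part v**2 is a perfect square, so there is a single (double) tangent line v = 0, i.e. y = 0. Restricting the cubic part to that line (v = 0) leaves -2*u**3 ≠ 0, so f is not divisible by v and the branch is v² ≈ 2*u**3 to lowest order — this is a cusp.
Classification: cusp.


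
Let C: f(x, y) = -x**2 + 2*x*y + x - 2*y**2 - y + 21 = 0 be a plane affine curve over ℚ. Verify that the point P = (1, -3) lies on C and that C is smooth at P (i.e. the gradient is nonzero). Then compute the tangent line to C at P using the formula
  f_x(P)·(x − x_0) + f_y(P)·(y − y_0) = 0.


Tangent line at P: -7*x + 13*y + 46 = 0.

Step 1: f(1, -3) = 0, so P lies on C.
Step 2: partial derivatives
  f_x(x, y) = -2*x + 2*y + 1, f_y(x, y) = 2*x - 4*y - 1.
  f_x(P) = -7, f_y(P) = 13 (gradient nonzero, so P is smooth).
Step 3: tangent line at P: -7·(x − 1) + 13·(y − -3) = 0.
Expanding: -7*x + 13*y + 46 = 0.


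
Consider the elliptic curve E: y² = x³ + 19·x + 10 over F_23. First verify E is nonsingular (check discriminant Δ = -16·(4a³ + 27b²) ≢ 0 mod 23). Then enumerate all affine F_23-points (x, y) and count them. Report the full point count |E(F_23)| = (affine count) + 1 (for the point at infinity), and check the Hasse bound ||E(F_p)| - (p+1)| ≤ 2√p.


Affine points = {(3, 5), (3, 18), (4, 9), (4, 14), (5, 0), (6, 8), (6, 15), (7, 7), (7, 16), (9, 6), (9, 17), (10, 2), (10, 21), (11, 3), (11, 20), (13, 4), (13, 19), (15, 6), (15, 17), (17, 5), (17, 18), (19, 10), (19, 13), (20, 8), (20, 15), (22, 6), (22, 17)}; affine count = 27; |E(F_23)| = 28.

Discriminant check: Δ ∝ 4a³ + 27b² = 4·19³ + 27·10² = 4·6859 + 27·100 ≡ 6 (mod 23). Nonzero ⇒ E is nonsingular.
For each x ∈ F_23, compute rhs = x³ + 19·x + 10 mod 23, then count y ∈ F_23 with y² ≡ rhs.
  x = 0: rhs = 10, matching y values: none (0 points).
  x = 1: rhs = 7, matching y values: none (0 points).
  x = 2: rhs = 10, matching y values: none (0 points).
  x = 3: rhs = 2, matching y values: 5, 18 (2 points).
  x = 4: rhs = 12, matching y values: 9, 14 (2 points).
  x = 5: rhs = 0, matching y values: 0 (1 points).
  x = 6: rhs = 18, matching y values: 8, 15 (2 points).
  x = 7: rhs = 3, matching y values: 7, 16 (2 points).
  x = 8: rhs = 7, matching y values: none (0 points).
  x = 9: rhs = 13, matching y values: 6, 17 (2 points).
  x = 10: rhs = 4, matching y values: 2, 21 (2 points).
  x = 11: rhs = 9, matching y values: 3, 20 (2 points).
  x = 12: rhs = 11, matching y values: none (0 points).
  x = 13: rhs = 16, matching y values: 4, 19 (2 points).
  x = 14: rhs = 7, matching y values: none (0 points).
  x = 15: rhs = 13, matching y values: 6, 17 (2 points).
  x = 16: rhs = 17, matching y values: none (0 points).
  x = 17: rhs = 2, matching y values: 5, 18 (2 points).
  x = 18: rhs = 20, matching y values: none (0 points).
  x = 19: rhs = 8, matching y values: 10, 13 (2 points).
  x = 20: rhs = 18, matching y values: 8, 15 (2 points).
  x = 21: rhs = 10, matching y values: none (0 points).
  x = 22: rhs = 13, matching y values: 6, 17 (2 points).
Total affine count: 27.
Full point count |E(F_23)| = 27 + 1 = 28.
Hasse bound: |28 − (23+1)| = |4| = 4 ≤ 2√23 ≈ 9.5917 ✓.


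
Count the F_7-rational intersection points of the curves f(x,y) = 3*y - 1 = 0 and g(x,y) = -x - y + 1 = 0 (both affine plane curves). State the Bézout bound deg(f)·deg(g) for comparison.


Common zeros: {(3, 5)}; count = 1; Bézout bound = 1.

deg(f) = 1, deg(g) = 1, so Bézout bound = 1.
Scan x ∈ F_7. For each x, list the y ∈ F_7 with f(x, y) ≡ 0 and those with g(x, y) ≡ 0 (mod 7); the common zeros in that column are the intersection.
  x = 0: f ≡ 0 at y ∈ {5}; g ≡ 0 at y ∈ {1}; common: ∅.
  x = 1: f ≡ 0 at y ∈ {5}; g ≡ 0 at y ∈ {0}; common: ∅.
  x = 2: f ≡ 0 at y ∈ {5}; g ≡ 0 at y ∈ {6}; common: ∅.
  x = 3: f ≡ 0 at y ∈ {5}; g ≡ 0 at y ∈ {5}; common: {5}.
  x = 4: f ≡ 0 at y ∈ {5}; g ≡ 0 at y ∈ {4}; common: ∅.
  x = 5: f ≡ 0 at y ∈ {5}; g ≡ 0 at y ∈ {3}; common: ∅.
  x = 6: f ≡ 0 at y ∈ {5}; g ≡ 0 at y ∈ {2}; common: ∅.
Collecting: common zeros = {(3, 5)}, so the count is 1.
Comparison with the Bézout bound: 1 ≤ 1 = deg(f)·deg(g), as expected for curves with no common component (the bound is attained).


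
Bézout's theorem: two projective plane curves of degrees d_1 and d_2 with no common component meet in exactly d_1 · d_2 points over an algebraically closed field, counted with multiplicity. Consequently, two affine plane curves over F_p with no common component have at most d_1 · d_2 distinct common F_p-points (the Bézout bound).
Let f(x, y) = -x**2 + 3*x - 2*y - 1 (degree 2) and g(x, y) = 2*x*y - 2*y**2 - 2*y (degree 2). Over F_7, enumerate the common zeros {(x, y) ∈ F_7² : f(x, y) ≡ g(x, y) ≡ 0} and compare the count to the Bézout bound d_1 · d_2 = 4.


Common zeros: ∅; count = 0; Bézout bound = 4.

deg(f) = 2, deg(g) = 2, so Bézout bound = 4.
Scan x ∈ F_7. For each x, list the y ∈ F_7 with f(x, y) ≡ 0 and those with g(x, y) ≡ 0 (mod 7); the common zeros in that column are the intersection.
  x = 0: f ≡ 0 at y ∈ {3}; g ≡ 0 at y ∈ {0, 6}; common: ∅.
  x = 1: f ≡ 0 at y ∈ {4}; g ≡ 0 at y ∈ {0}; common: ∅.
  x = 2: f ≡ 0 at y ∈ {4}; g ≡ 0 at y ∈ {0, 1}; common: ∅.
  x = 3: f ≡ 0 at y ∈ {3}; g ≡ 0 at y ∈ {0, 2}; common: ∅.
  x = 4: f ≡ 0 at y ∈ {1}; g ≡ 0 at y ∈ {0, 3}; common: ∅.
  x = 5: f ≡ 0 at y ∈ {5}; g ≡ 0 at y ∈ {0, 4}; common: ∅.
  x = 6: f ≡ 0 at y ∈ {1}; g ≡ 0 at y ∈ {0, 5}; common: ∅.
Collecting: common zeros = ∅, so the count is 0.
Comparison with the Bézout bound: 0 ≤ 4 = deg(f)·deg(g), as expected for curves with no common component (the affine F_7-count falls short of the bound because intersections may lie at infinity, over extension fields, or carry multiplicity).


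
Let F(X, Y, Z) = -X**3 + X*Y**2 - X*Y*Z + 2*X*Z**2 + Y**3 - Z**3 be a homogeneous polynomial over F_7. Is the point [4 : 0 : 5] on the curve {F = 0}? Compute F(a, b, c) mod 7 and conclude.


F(4,0,5) ≡ 4 (mod 7); P is NOT on the curve.

Evaluate F(4, 0, 5) term-by-term (mod 7).
  -X**3 ↦ -1·64·1·1 = -64
  X*Y**2 ↦ 1·4·0·1 = 0
  -X*Y*Z ↦ -1·4·0·5 = 0
  2*X*Z**2 ↦ 2·4·1·25 = 200
  Y**3 ↦ 1·1·0·1 = 0
  -Z**3 ↦ -1·1·1·125 = -125
Sum: F(4, 0, 5) = (-64) + (0) + (0) + (200) + (0) + (-125) = 11.
Reducing mod 7: 11 ≡ 4 (mod 7).
Since F(a, b, c) ≡ 4 ≠ 0 (mod 7), P does NOT lie on the curve.
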